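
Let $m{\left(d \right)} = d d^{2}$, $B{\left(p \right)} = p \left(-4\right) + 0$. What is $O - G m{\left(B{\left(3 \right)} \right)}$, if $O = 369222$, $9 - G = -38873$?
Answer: $67557318$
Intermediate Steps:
$B{\left(p \right)} = - 4 p$ ($B{\left(p \right)} = - 4 p + 0 = - 4 p$)
$G = 38882$ ($G = 9 - -38873 = 9 + 38873 = 38882$)
$m{\left(d \right)} = d^{3}$
$O - G m{\left(B{\left(3 \right)} \right)} = 369222 - 38882 \left(\left(-4\right) 3\right)^{3} = 369222 - 38882 \left(-12\right)^{3} = 369222 - 38882 \left(-1728\right) = 369222 - -67188096 = 369222 + 67188096 = 67557318$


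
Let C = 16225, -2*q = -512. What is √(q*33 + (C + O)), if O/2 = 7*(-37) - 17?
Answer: √24121 ≈ 155.31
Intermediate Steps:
q = 256 (q = -½*(-512) = 256)
O = -552 (O = 2*(7*(-37) - 17) = 2*(-259 - 17) = 2*(-276) = -552)
√(q*33 + (C + O)) = √(256*33 + (16225 - 552)) = √(8448 + 15673) = √24121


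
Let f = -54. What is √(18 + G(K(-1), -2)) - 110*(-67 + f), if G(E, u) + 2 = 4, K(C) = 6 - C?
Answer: 13310 + 2*√5 ≈ 13314.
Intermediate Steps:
G(E, u) = 2 (G(E, u) = -2 + 4 = 2)
√(18 + G(K(-1), -2)) - 110*(-67 + f) = √(18 + 2) - 110*(-67 - 54) = √20 - 110*(-121) = 2*√5 + 13310 = 13310 + 2*√5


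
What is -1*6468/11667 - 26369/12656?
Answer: -18547911/7031312 ≈ -2.6379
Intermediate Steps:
-1*6468/11667 - 26369/12656 = -6468*1/11667 - 26369*1/12656 = -2156/3889 - 3767/1808 = -18547911/7031312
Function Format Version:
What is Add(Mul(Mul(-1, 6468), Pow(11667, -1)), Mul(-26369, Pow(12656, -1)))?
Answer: Rational(-18547911, 7031312) ≈ -2.6379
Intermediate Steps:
Add(Mul(Mul(-1, 6468), Pow(11667, -1)), Mul(-26369, Pow(12656, -1))) = Add(Mul(-6468, Rational(1, 11667)), Mul(-26369, Rational(1, 12656))) = Add(Rational(-2156, 3889), Rational(-3767, 1808)) = Rational(-18547911, 7031312)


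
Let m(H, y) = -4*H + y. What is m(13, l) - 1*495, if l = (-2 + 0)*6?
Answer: -559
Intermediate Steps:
l = -12 (l = -2*6 = -12)
m(H, y) = y - 4*H
m(13, l) - 1*495 = (-12 - 4*13) - 1*495 = (-12 - 52) - 495 = -64 - 495 = -559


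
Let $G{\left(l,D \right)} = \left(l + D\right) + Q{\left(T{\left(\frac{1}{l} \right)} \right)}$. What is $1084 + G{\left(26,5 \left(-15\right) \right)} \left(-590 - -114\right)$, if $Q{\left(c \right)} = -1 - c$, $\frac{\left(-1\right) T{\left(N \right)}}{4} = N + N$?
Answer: $\frac{321588}{13} \approx 24738.0$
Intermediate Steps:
$T{\left(N \right)} = - 8 N$ ($T{\left(N \right)} = - 4 \left(N + N\right) = - 4 \cdot 2 N = - 8 N$)
$G{\left(l,D \right)} = -1 + D + l + \frac{8}{l}$ ($G{\left(l,D \right)} = \left(l + D\right) - \left(1 - \frac{8}{l}\right) = \left(D + l\right) - \left(1 - \frac{8}{l}\right) = -1 + D + l + \frac{8}{l}$)
$1084 + G{\left(26,5 \left(-15\right) \right)} \left(-590 - -114\right) = 1084 + \left(-1 + 5 \left(-15\right) + 26 + \frac{8}{26}\right) \left(-590 - -114\right) = 1084 + \left(-1 - 75 + 26 + 8 \cdot \frac{1}{26}\right) \left(-590 + 114\right) = 1084 + \left(-1 - 75 + 26 + \frac{4}{13}\right) \left(-476\right) = 1084 - - \frac{307496}{13} = 1084 + \frac{307496}{13} = \frac{321588}{13}$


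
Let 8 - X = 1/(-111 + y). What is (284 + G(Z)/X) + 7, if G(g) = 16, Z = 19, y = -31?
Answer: 333139/1137 ≈ 293.00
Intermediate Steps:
X = 1137/142 (X = 8 - 1/(-111 - 31) = 8 - 1/(-142) = 8 - 1*(-1/142) = 8 + 1/142 = 1137/142 ≈ 8.0070)
(284 + G(Z)/X) + 7 = (284 + 16/(1137/142)) + 7 = (284 + 16*(142/1137)) + 7 = (284 + 2272/1137) + 7 = 325180/1137 + 7 = 333139/1137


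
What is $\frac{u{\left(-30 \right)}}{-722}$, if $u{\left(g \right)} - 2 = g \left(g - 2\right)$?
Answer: $- \frac{481}{361} \approx -1.3324$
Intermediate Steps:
$u{\left(g \right)} = 2 + g \left(-2 + g\right)$ ($u{\left(g \right)} = 2 + g \left(g - 2\right) = 2 + g \left(-2 + g\right)$)
$\frac{u{\left(-30 \right)}}{-722} = \frac{2 + \left(-30\right)^{2} - -60}{-722} = \left(2 + 900 + 60\right) \left(- \frac{1}{722}\right) = 962 \left(- \frac{1}{722}\right) = - \frac{481}{361}$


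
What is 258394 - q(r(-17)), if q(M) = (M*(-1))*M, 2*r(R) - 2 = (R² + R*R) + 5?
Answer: 1375801/4 ≈ 3.4395e+5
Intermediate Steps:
r(R) = 7/2 + R² (r(R) = 1 + ((R² + R*R) + 5)/2 = 1 + ((R² + R²) + 5)/2 = 1 + (2*R² + 5)/2 = 1 + (5 + 2*R²)/2 = 1 + (5/2 + R²) = 7/2 + R²)
q(M) = -M² (q(M) = (-M)*M = -M²)
258394 - q(r(-17)) = 258394 - (-1)*(7/2 + (-17)²)² = 258394 - (-1)*(7/2 + 289)² = 258394 - (-1)*(585/2)² = 258394 - (-1)*342225/4 = 258394 - 1*(-342225/4) = 258394 + 342225/4 = 1375801/4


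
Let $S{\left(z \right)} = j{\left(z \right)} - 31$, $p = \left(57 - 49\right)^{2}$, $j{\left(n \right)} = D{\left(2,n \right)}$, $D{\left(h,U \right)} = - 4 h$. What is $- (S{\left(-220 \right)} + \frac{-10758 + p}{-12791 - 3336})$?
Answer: $\frac{618259}{16127} \approx 38.337$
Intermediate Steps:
$j{\left(n \right)} = -8$ ($j{\left(n \right)} = \left(-4\right) 2 = -8$)
$p = 64$ ($p = 8^{2} = 64$)
$S{\left(z \right)} = -39$ ($S{\left(z \right)} = -8 - 31 = -39$)
$- (S{\left(-220 \right)} + \frac{-10758 + p}{-12791 - 3336}) = - (-39 + \frac{-10758 + 64}{-12791 - 3336}) = - (-39 - \frac{10694}{-16127}) = - (-39 - - \frac{10694}{16127}) = - (-39 + \frac{10694}{16127}) = \left(-1\right) \left(- \frac{618259}{16127}\right) = \frac{618259}{16127}$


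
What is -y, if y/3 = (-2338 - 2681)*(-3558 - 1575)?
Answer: -77287581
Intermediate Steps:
y = 77287581 (y = 3*((-2338 - 2681)*(-3558 - 1575)) = 3*(-5019*(-5133)) = 3*25762527 = 77287581)
-y = -1*77287581 = -77287581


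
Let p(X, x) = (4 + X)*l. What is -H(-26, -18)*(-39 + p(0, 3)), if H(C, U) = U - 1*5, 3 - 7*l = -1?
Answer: -5911/7 ≈ -844.43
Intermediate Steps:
l = 4/7 (l = 3/7 - ⅐*(-1) = 3/7 + ⅐ = 4/7 ≈ 0.57143)
p(X, x) = 16/7 + 4*X/7 (p(X, x) = (4 + X)*(4/7) = 16/7 + 4*X/7)
H(C, U) = -5 + U (H(C, U) = U - 5 = -5 + U)
-H(-26, -18)*(-39 + p(0, 3)) = -(-5 - 18)*(-39 + (16/7 + (4/7)*0)) = -(-23)*(-39 + (16/7 + 0)) = -(-23)*(-39 + 16/7) = -(-23)*(-257)/7 = -1*5911/7 = -5911/7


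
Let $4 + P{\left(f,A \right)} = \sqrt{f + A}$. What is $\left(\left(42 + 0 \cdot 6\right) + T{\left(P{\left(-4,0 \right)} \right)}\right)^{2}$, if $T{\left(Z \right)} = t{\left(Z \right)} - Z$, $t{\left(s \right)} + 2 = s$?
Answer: $1600$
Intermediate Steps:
$t{\left(s \right)} = -2 + s$
$P{\left(f,A \right)} = -4 + \sqrt{A + f}$ ($P{\left(f,A \right)} = -4 + \sqrt{f + A} = -4 + \sqrt{A + f}$)
$T{\left(Z \right)} = -2$ ($T{\left(Z \right)} = \left(-2 + Z\right) - Z = -2$)
$\left(\left(42 + 0 \cdot 6\right) + T{\left(P{\left(-4,0 \right)} \right)}\right)^{2} = \left(\left(42 + 0 \cdot 6\right) - 2\right)^{2} = \left(\left(42 + 0\right) - 2\right)^{2} = \left(42 - 2\right)^{2} = 40^{2} = 1600$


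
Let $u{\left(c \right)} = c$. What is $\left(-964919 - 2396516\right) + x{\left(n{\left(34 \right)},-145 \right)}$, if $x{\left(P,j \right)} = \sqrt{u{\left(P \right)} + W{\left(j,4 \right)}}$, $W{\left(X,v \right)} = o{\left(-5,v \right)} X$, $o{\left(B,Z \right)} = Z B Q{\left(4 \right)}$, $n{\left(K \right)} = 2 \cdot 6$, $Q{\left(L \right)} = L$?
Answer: $-3361435 + 2 \sqrt{2903} \approx -3.3613 \cdot 10^{6}$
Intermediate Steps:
$n{\left(K \right)} = 12$
$o{\left(B,Z \right)} = 4 B Z$ ($o{\left(B,Z \right)} = Z B 4 = B Z 4 = 4 B Z$)
$W{\left(X,v \right)} = - 20 X v$ ($W{\left(X,v \right)} = 4 \left(-5\right) v X = - 20 v X = - 20 X v$)
$x{\left(P,j \right)} = \sqrt{P - 80 j}$ ($x{\left(P,j \right)} = \sqrt{P - 20 j 4} = \sqrt{P - 80 j}$)
$\left(-964919 - 2396516\right) + x{\left(n{\left(34 \right)},-145 \right)} = \left(-964919 - 2396516\right) + \sqrt{12 - -11600} = -3361435 + \sqrt{12 + 11600} = -3361435 + \sqrt{11612} = -3361435 + 2 \sqrt{2903}$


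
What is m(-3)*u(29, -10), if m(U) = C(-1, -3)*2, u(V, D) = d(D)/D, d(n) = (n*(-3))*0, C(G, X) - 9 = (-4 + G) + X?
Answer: 0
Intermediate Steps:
C(G, X) = 5 + G + X (C(G, X) = 9 + ((-4 + G) + X) = 9 + (-4 + G + X) = 5 + G + X)
d(n) = 0 (d(n) = -3*n*0 = 0)
u(V, D) = 0 (u(V, D) = 0/D = 0)
m(U) = 2 (m(U) = (5 - 1 - 3)*2 = 1*2 = 2)
m(-3)*u(29, -10) = 2*0 = 0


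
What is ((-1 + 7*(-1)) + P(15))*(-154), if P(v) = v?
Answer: -1078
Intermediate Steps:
((-1 + 7*(-1)) + P(15))*(-154) = ((-1 + 7*(-1)) + 15)*(-154) = ((-1 - 7) + 15)*(-154) = (-8 + 15)*(-154) = 7*(-154) = -1078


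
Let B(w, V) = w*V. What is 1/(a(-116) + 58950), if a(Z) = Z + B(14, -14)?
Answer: 1/58638 ≈ 1.7054e-5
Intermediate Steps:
B(w, V) = V*w
a(Z) = -196 + Z (a(Z) = Z - 14*14 = Z - 196 = -196 + Z)
1/(a(-116) + 58950) = 1/((-196 - 116) + 58950) = 1/(-312 + 58950) = 1/58638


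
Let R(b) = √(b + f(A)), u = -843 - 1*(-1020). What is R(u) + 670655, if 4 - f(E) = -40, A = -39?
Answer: 670655 + √221 ≈ 6.7067e+5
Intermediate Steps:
f(E) = 44 (f(E) = 4 - 1*(-40) = 4 + 40 = 44)
u = 177 (u = -843 + 1020 = 177)
R(b) = √(44 + b) (R(b) = √(b + 44) = √(44 + b))
R(u) + 670655 = √(44 + 177) + 670655 = √221 + 670655 = 670655 + √221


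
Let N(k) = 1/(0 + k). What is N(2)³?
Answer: ⅛ ≈ 0.12500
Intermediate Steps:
N(k) = 1/k
N(2)³ = (1/2)³ = (½)³ = ⅛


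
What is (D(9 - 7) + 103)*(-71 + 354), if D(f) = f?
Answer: 29715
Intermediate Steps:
(D(9 - 7) + 103)*(-71 + 354) = ((9 - 7) + 103)*(-71 + 354) = (2 + 103)*283 = 105*283 = 29715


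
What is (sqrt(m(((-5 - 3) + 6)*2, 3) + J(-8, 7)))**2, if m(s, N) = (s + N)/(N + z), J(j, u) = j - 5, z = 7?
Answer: -131/10 ≈ -13.100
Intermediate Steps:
J(j, u) = -5 + j
m(s, N) = (N + s)/(7 + N) (m(s, N) = (s + N)/(N + 7) = (N + s)/(7 + N))
(sqrt(m(((-5 - 3) + 6)*2, 3) + J(-8, 7)))**2 = (sqrt((3 + ((-5 - 3) + 6)*2)/(7 + 3) + (-5 - 8)))**2 = (sqrt((3 + (-8 + 6)*2)/10 - 13))**2 = (sqrt((3 - 2*2)/10 - 13))**2 = (sqrt((3 - 4)/10 - 13))**2 = (sqrt((1/10)*(-1) - 13))**2 = (sqrt(-1/10 - 13))**2 = (sqrt(-131/10))**2 = (I*sqrt(1310)/10)**2 = -131/10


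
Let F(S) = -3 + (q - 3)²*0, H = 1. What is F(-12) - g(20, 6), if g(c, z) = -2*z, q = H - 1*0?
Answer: 9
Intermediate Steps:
q = 1 (q = 1 - 1*0 = 1 + 0 = 1)
F(S) = -3 (F(S) = -3 + (1 - 3)²*0 = -3 + (-2)²*0 = -3 + 4*0 = -3 + 0 = -3)
F(-12) - g(20, 6) = -3 - (-2)*6 = -3 - 1*(-12) = -3 + 12 = 9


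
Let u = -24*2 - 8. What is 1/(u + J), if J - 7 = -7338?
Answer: -1/7387 ≈ -0.00013537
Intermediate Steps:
J = -7331 (J = 7 - 7338 = -7331)
u = -56 (u = -48 - 8 = -56)
1/(u + J) = 1/(-56 - 7331) = 1/(-7387) = -1/7387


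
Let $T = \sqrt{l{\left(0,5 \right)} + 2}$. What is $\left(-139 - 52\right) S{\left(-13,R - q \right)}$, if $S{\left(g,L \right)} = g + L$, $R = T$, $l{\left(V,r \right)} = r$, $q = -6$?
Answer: $1337 - 191 \sqrt{7} \approx 831.66$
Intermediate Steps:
$T = \sqrt{7}$ ($T = \sqrt{5 + 2} = \sqrt{7} \approx 2.6458$)
$R = \sqrt{7} \approx 2.6458$
$S{\left(g,L \right)} = L + g$
$\left(-139 - 52\right) S{\left(-13,R - q \right)} = \left(-139 - 52\right) \left(\left(\sqrt{7} - -6\right) - 13\right) = \left(-139 - 52\right) \left(\left(\sqrt{7} + 6\right) - 13\right) = - 191 \left(\left(6 + \sqrt{7}\right) - 13\right) = - 191 \left(-7 + \sqrt{7}\right) = 1337 - 191 \sqrt{7}$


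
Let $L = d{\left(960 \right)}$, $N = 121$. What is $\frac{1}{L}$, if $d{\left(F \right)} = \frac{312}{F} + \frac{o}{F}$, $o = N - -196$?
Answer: $\frac{960}{629} \approx 1.5262$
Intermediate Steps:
$o = 317$ ($o = 121 - -196 = 121 + 196 = 317$)
$d{\left(F \right)} = \frac{629}{F}$ ($d{\left(F \right)} = \frac{312}{F} + \frac{317}{F} = \frac{629}{F}$)
$L = \frac{629}{960} \approx 0.65521$
$\frac{1}{L} = \frac{1}{\frac{629}{960}} = \frac{960}{629}$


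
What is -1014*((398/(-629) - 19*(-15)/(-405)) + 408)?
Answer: -2334352046/5661 ≈ -4.1236e+5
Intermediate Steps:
-1014*((398/(-629) - 19*(-15)/(-405)) + 408) = -1014*((398*(-1/629) + 285*(-1/405)) + 408) = -1014*((-398/629 - 19/27) + 408) = -1014*(-22697/16983 + 408) = -1014*6906367/16983 = -2334352046/5661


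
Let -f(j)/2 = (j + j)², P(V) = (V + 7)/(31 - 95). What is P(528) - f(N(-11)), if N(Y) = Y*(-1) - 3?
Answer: 32233/64 ≈ 503.64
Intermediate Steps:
P(V) = -7/64 - V/64 (P(V) = (7 + V)/(-64) = (7 + V)*(-1/64) = -7/64 - V/64)
N(Y) = -3 - Y (N(Y) = -Y - 3 = -3 - Y)
f(j) = -8*j² (f(j) = -2*(j + j)² = -2*4*j² = -8*j²)
P(528) - f(N(-11)) = (-7/64 - 1/64*528) - (-8)*(-3 - 1*(-11))² = (-7/64 - 33/4) - (-8)*(-3 + 11)² = -535/64 - (-8)*8² = -535/64 - (-8)*64 = -535/64 - 1*(-512) = -535/64 + 512 = 32233/64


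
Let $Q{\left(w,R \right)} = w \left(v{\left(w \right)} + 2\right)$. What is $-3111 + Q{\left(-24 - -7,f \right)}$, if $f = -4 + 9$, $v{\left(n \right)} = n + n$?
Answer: $-2567$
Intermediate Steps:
$v{\left(n \right)} = 2 n$
$f = 5$
$Q{\left(w,R \right)} = w \left(2 + 2 w\right)$ ($Q{\left(w,R \right)} = w \left(2 w + 2\right) = w \left(2 + 2 w\right)$)
$-3111 + Q{\left(-24 - -7,f \right)} = -3111 + 2 \left(-24 - -7\right) \left(1 - 17\right) = -3111 + 2 \left(-24 + 7\right) \left(1 + \left(-24 + 7\right)\right) = -3111 + 2 \left(-17\right) \left(1 - 17\right) = -3111 + 2 \left(-17\right) \left(-16\right) = -3111 + 544 = -2567$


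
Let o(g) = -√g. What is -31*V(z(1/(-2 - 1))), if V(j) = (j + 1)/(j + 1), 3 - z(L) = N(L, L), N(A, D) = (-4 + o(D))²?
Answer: -31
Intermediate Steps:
N(A, D) = (-4 - √D)²
z(L) = 3 - (4 + √L)²
V(j) = 1 (V(j) = (1 + j)/(1 + j) = 1)
-31*V(z(1/(-2 - 1))) = -31*1 = -31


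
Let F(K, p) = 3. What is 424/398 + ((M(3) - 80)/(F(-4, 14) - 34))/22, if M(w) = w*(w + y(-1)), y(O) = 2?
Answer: 157519/135718 ≈ 1.1606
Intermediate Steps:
M(w) = w*(2 + w) (M(w) = w*(w + 2) = w*(2 + w))
424/398 + ((M(3) - 80)/(F(-4, 14) - 34))/22 = 424/398 + ((3*(2 + 3) - 80)/(3 - 34))/22 = 424*(1/398) + ((3*5 - 80)/(-31))*(1/22) = 212/199 + ((15 - 80)*(-1/31))*(1/22) = 212/199 - 65*(-1/31)*(1/22) = 212/199 + (65/31)*(1/22) = 212/199 + 65/682 = 157519/135718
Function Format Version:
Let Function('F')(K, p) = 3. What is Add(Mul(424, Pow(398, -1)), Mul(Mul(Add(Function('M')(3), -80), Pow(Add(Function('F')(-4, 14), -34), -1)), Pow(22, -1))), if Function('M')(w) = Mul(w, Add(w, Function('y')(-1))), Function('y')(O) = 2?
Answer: Rational(157519, 135718) ≈ 1.1606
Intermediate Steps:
Function('M')(w) = Mul(w, Add(2, w)) (Function('M')(w) = Mul(w, Add(w, 2)) = Mul(w, Add(2, w)))
Add(Mul(424, Pow(398, -1)), Mul(Mul(Add(Function('M')(3), -80), Pow(Add(Function('F')(-4, 14), -34), -1)), Pow(22, -1))) = Add(Mul(424, Pow(398, -1)), Mul(Mul(Add(Mul(3, Add(2, 3)), -80), Pow(Add(3, -34), -1)), Pow(22, -1))) = Add(Mul(424, Rational(1, 398)), Mul(Mul(Add(Mul(3, 5), -80), Pow(-31, -1)), Rational(1, 22))) = Add(Rational(212, 199), Mul(Mul(Add(15, -80), Rational(-1, 31)), Rational(1, 22))) = Add(Rational(212, 199), Mul(Mul(-65, Rational(-1, 31)), Rational(1, 22))) = Add(Rational(212, 199), Mul(Rational(65, 31), Rational(1, 22))) = Add(Rational(212, 199), Rational(65, 682)) = Rational(157519, 135718)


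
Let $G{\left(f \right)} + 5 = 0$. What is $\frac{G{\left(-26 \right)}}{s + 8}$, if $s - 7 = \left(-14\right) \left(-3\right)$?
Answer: $- \frac{5}{57} \approx -0.087719$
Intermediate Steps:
$G{\left(f \right)} = -5$ ($G{\left(f \right)} = -5 + 0 = -5$)
$s = 49$ ($s = 7 - -42 = 7 + 42 = 49$)
$\frac{G{\left(-26 \right)}}{s + 8} = \frac{1}{49 + 8} \left(-5\right) = \frac{1}{57} \left(-5\right) = - \frac{5}{57}$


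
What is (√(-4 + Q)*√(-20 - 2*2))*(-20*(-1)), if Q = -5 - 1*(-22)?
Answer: 40*I*√78 ≈ 353.27*I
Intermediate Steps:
Q = 17 (Q = -5 + 22 = 17)
(√(-4 + Q)*√(-20 - 2*2))*(-20*(-1)) = (√(-4 + 17)*√(-20 - 2*2))*(-20*(-1)) = (√13*√(-20 - 4))*20 = (√13*√(-24))*20 = (√13*(2*I*√6))*20 = (2*I*√78)*20 = 40*I*√78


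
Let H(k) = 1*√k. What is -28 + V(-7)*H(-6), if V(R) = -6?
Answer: -28 - 6*I*√6 ≈ -28.0 - 14.697*I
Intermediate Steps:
H(k) = √k
-28 + V(-7)*H(-6) = -28 - 6*I*√6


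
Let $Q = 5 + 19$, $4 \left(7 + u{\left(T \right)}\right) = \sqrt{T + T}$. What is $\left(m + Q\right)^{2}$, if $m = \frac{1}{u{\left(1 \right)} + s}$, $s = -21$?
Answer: $\frac{22584078408}{39325441} - \frac{601120 \sqrt{2}}{39325441} \approx 574.26$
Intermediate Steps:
$u{\left(T \right)} = -7 + \frac{\sqrt{2} \sqrt{T}}{4}$ ($u{\left(T \right)} = -7 + \frac{\sqrt{T + T}}{4} = -7 + \frac{\sqrt{2 T}}{4} = -7 + \frac{\sqrt{2} \sqrt{T}}{4}$)
$Q = 24$
$m = \frac{1}{-28 + \frac{\sqrt{2}}{4}}$ ($m = \frac{1}{\left(-7 + \frac{\sqrt{2} \sqrt{1}}{4}\right) - 21} = \frac{1}{\left(-7 + \frac{1}{4} \sqrt{2} \cdot 1\right) - 21} = \frac{1}{\left(-7 + \frac{\sqrt{2}}{4}\right) - 21} = \frac{1}{-28 + \frac{\sqrt{2}}{4}} \approx -0.036171$)
$\left(m + Q\right)^{2} = \left(\left(- \frac{224}{6271} - \frac{2 \sqrt{2}}{6271}\right) + 24\right)^{2} = \left(\frac{150280}{6271} - \frac{2 \sqrt{2}}{6271}\right)^{2}$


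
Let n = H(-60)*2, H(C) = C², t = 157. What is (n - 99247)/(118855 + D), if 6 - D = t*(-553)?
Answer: -92047/205682 ≈ -0.44752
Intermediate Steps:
D = 86827 (D = 6 - 157*(-553) = 6 - 1*(-86821) = 6 + 86821 = 86827)
n = 7200 (n = (-60)²*2 = 3600*2 = 7200)
(n - 99247)/(118855 + D) = (7200 - 99247)/(118855 + 86827) = -92047/205682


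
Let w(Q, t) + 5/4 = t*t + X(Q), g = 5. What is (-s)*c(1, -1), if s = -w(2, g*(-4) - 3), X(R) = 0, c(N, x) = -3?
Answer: -6333/4 ≈ -1583.3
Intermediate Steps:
w(Q, t) = -5/4 + t² (w(Q, t) = -5/4 + (t*t + 0) = -5/4 + (t² + 0) = -5/4 + t²)
s = -2111/4 (s = -(-5/4 + (5*(-4) - 3)²) = -(-5/4 + (-20 - 3)²) = -(-5/4 + (-23)²) = -(-5/4 + 529) = -1*2111/4 = -2111/4 ≈ -527.75)
(-s)*c(1, -1) = -1*(-2111/4)*(-3) = (2111/4)*(-3) = -6333/4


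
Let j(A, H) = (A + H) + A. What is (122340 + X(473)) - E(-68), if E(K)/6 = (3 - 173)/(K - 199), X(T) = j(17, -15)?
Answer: 10889611/89 ≈ 1.2236e+5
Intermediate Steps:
j(A, H) = H + 2*A
X(T) = 19 (X(T) = -15 + 2*17 = -15 + 34 = 19)
E(K) = -1020/(-199 + K) (E(K) = 6*((3 - 173)/(K - 199)) = 6*(-170/(-199 + K)) = -1020/(-199 + K))
(122340 + X(473)) - E(-68) = (122340 + 19) - (-1020)/(-199 - 68) = 122359 - (-1020)/(-267) = 122359 - (-1020)*(-1)/267 = 122359 - 1*340/89 = 122359 - 340/89 = 10889611/89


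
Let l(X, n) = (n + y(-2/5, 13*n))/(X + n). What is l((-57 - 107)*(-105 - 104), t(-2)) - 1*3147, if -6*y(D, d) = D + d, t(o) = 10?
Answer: -269745134/85715 ≈ -3147.0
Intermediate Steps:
y(D, d) = -D/6 - d/6 (y(D, d) = -(D + d)/6 = -D/6 - d/6)
l(X, n) = (1/15 - 7*n/6)/(X + n) (l(X, n) = (n + (-(-1)/(3*5) - 13*n/6))/(X + n) = (n + (-1/6*(-2/5) - 13*n/6))/(X + n) = (n + (1/15 - 13*n/6))/(X + n) = (1/15 - 7*n/6)/(X + n))
l((-57 - 107)*(-105 - 104), t(-2)) - 1*3147 = (2 - 35*10)/(30*((-57 - 107)*(-105 - 104) + 10)) - 1*3147 = (2 - 350)/(30*(-164*(-209) + 10)) - 3147 = (1/30)*(-348)/(34276 + 10) - 3147 = (1/30)*(-348)/34286 - 3147 = (1/30)*(1/34286)*(-348) - 3147 = -29/85715 - 3147 = -269745134/85715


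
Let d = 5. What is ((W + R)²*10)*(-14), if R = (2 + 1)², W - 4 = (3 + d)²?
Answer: -830060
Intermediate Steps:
W = 68 (W = 4 + (3 + 5)² = 4 + 8² = 4 + 64 = 68)
R = 9 (R = 3² = 9)
((W + R)²*10)*(-14) = ((68 + 9)²*10)*(-14) = (77²*10)*(-14) = (5929*10)*(-14) = 59290*(-14) = -830060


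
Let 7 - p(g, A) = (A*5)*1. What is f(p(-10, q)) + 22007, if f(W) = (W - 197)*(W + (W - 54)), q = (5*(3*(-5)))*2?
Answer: 839607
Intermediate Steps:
q = -150 (q = (5*(-15))*2 = -75*2 = -150)
p(g, A) = 7 - 5*A (p(g, A) = 7 - A*5 = 7 - 5*A)
f(W) = (-197 + W)*(-54 + 2*W) (f(W) = (-197 + W)*(W + (-54 + W)) = (-197 + W)*(-54 + 2*W))
f(p(-10, q)) + 22007 = (10638 - 448*(7 - 5*(-150)) + 2*(7 - 5*(-150))²) + 22007 = (10638 - 448*(7 + 750) + 2*(7 + 750)²) + 22007 = (10638 - 448*757 + 2*757²) + 22007 = (10638 - 339136 + 2*573049) + 22007 = (10638 - 339136 + 1146098) + 22007 = 817600 + 22007 = 839607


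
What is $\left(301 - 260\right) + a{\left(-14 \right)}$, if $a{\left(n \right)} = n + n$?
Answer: $13$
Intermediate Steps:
$a{\left(n \right)} = 2 n$
$\left(301 - 260\right) + a{\left(-14 \right)} = \left(301 - 260\right) + 2 \left(-14\right) = 41 - 28 = 13$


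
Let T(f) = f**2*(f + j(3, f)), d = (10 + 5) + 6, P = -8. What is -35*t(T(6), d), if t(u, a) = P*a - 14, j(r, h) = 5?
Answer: 6370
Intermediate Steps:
d = 21 (d = 15 + 6 = 21)
T(f) = f**2*(5 + f) (T(f) = f**2*(f + 5) = f**2*(5 + f))
t(u, a) = -14 - 8*a (t(u, a) = -8*a - 14 = -14 - 8*a)
-35*t(T(6), d) = -35*(-14 - 8*21) = -35*(-14 - 168) = -35*(-182) = 6370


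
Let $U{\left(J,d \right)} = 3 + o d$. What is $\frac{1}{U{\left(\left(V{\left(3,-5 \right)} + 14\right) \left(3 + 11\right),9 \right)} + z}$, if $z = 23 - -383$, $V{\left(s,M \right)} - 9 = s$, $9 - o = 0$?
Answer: $\frac{1}{490} \approx 0.0020408$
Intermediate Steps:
$o = 9$ ($o = 9 - 0 = 9 + 0 = 9$)
$V{\left(s,M \right)} = 9 + s$
$U{\left(J,d \right)} = 3 + 9 d$
$z = 406$ ($z = 23 + 383 = 406$)
$\frac{1}{U{\left(\left(V{\left(3,-5 \right)} + 14\right) \left(3 + 11\right),9 \right)} + z} = \frac{1}{\left(3 + 9 \cdot 9\right) + 406} = \frac{1}{\left(3 + 81\right) + 406} = \frac{1}{84 + 406} = \frac{1}{490}$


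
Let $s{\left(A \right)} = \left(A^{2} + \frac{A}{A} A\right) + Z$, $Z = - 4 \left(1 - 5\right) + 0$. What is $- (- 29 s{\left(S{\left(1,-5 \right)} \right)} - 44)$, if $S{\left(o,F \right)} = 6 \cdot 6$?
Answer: $39136$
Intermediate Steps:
$Z = 16$ ($Z = \left(-4\right) \left(-4\right) + 0 = 16 + 0 = 16$)
$S{\left(o,F \right)} = 36$
$s{\left(A \right)} = 16 + A + A^{2}$ ($s{\left(A \right)} = \left(A^{2} + \frac{A}{A} A\right) + 16 = \left(A^{2} + 1 A\right) + 16 = \left(A^{2} + A\right) + 16 = \left(A + A^{2}\right) + 16 = 16 + A + A^{2}$)
$- (- 29 s{\left(S{\left(1,-5 \right)} \right)} - 44) = - (- 29 \left(16 + 36 + 36^{2}\right) - 44) = - (- 29 \left(16 + 36 + 1296\right) - 44) = - (\left(-29\right) 1348 - 44) = - (-39092 - 44) = \left(-1\right) \left(-39136\right) = 39136$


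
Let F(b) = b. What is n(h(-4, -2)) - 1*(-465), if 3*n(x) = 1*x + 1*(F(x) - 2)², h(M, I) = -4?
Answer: 1427/3 ≈ 475.67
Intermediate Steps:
n(x) = x/3 + (-2 + x)²/3 (n(x) = (1*x + 1*(x - 2)²)/3 = (x + 1*(-2 + x)²)/3 = (x + (-2 + x)²)/3 = x/3 + (-2 + x)²/3)
n(h(-4, -2)) - 1*(-465) = ((⅓)*(-4) + (-2 - 4)²/3) - 1*(-465) = (-4/3 + (⅓)*(-6)²) + 465 = (-4/3 + (⅓)*36) + 465 = (-4/3 + 12) + 465 = 32/3 + 465 = 1427/3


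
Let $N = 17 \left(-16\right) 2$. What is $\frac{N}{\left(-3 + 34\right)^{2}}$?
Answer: $- \frac{544}{961} \approx -0.56608$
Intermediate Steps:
$N = -544$ ($N = \left(-272\right) 2 = -544$)
$\frac{N}{\left(-3 + 34\right)^{2}} = - \frac{544}{\left(-3 + 34\right)^{2}} = - \frac{544}{31^{2}} = - \frac{544}{961}$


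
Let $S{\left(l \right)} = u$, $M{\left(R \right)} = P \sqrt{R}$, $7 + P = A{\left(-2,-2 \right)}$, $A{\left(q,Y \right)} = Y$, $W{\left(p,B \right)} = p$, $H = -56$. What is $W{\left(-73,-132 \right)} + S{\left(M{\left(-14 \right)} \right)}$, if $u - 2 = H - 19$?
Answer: $-146$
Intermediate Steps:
$P = -9$ ($P = -7 - 2 = -9$)
$M{\left(R \right)} = - 9 \sqrt{R}$
$u = -73$ ($u = 2 - 75 = -73$)
$S{\left(l \right)} = -73$
$W{\left(-73,-132 \right)} + S{\left(M{\left(-14 \right)} \right)} = -73 - 73 = -146$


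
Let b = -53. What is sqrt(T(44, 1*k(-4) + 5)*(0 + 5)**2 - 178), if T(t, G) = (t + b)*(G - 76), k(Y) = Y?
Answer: sqrt(16697) ≈ 129.22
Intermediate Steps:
T(t, G) = (-76 + G)*(-53 + t) (T(t, G) = (t - 53)*(G - 76) = (-53 + t)*(-76 + G) = (-76 + G)*(-53 + t))
sqrt(T(44, 1*k(-4) + 5)*(0 + 5)**2 - 178) = sqrt((4028 - 76*44 - 53*(1*(-4) + 5) + (1*(-4) + 5)*44)*(0 + 5)**2 - 178) = sqrt((4028 - 3344 - 53*(-4 + 5) + (-4 + 5)*44)*5**2 - 178) = sqrt((4028 - 3344 - 53*1 + 1*44)*25 - 178) = sqrt((4028 - 3344 - 53 + 44)*25 - 178) = sqrt(675*25 - 178) = sqrt(16875 - 178) = sqrt(16697)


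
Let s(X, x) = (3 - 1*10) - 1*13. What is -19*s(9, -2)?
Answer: 380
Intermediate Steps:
s(X, x) = -20 (s(X, x) = (3 - 10) - 13 = -7 - 13 = -20)
-19*s(9, -2) = -19*(-20) = 380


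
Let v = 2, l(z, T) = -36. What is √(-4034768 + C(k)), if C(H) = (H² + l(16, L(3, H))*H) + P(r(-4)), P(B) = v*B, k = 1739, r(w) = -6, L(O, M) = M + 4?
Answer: I*√1073263 ≈ 1036.0*I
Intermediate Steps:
L(O, M) = 4 + M
P(B) = 2*B
C(H) = -12 + H² - 36*H (C(H) = (H² - 36*H) + 2*(-6) = (H² - 36*H) - 12 = -12 + H² - 36*H)
√(-4034768 + C(k)) = √(-4034768 + (-12 + 1739² - 36*1739)) = √(-4034768 + (-12 + 3024121 - 62604)) = √(-4034768 + 2961505) = √(-1073263) = I*√1073263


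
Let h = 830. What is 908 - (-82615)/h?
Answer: 167251/166 ≈ 1007.5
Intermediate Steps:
908 - (-82615)/h = 908 - (-82615)/830 = 908 - 65*(-1271/830) = 908 + 16523/166 = 167251/166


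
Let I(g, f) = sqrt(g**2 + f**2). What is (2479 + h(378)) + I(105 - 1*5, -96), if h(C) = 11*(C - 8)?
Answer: 6549 + 4*sqrt(1201) ≈ 6687.6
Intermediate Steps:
h(C) = -88 + 11*C (h(C) = 11*(-8 + C) = -88 + 11*C)
I(g, f) = sqrt(f**2 + g**2)
(2479 + h(378)) + I(105 - 1*5, -96) = (2479 + (-88 + 11*378)) + sqrt((-96)**2 + (105 - 1*5)**2) = (2479 + (-88 + 4158)) + sqrt(9216 + (105 - 5)**2) = (2479 + 4070) + sqrt(9216 + 100**2) = 6549 + sqrt(9216 + 10000) = 6549 + sqrt(19216) = 6549 + 4*sqrt(1201)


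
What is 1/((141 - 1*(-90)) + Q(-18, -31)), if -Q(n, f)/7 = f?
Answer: 1/448 ≈ 0.0022321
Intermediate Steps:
Q(n, f) = -7*f
1/((141 - 1*(-90)) + Q(-18, -31)) = 1/((141 - 1*(-90)) - 7*(-31)) = 1/((141 + 90) + 217) = 1/(231 + 217) = 1/448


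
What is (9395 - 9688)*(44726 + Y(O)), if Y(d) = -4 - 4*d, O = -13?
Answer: -13118782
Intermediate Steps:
(9395 - 9688)*(44726 + Y(O)) = (9395 - 9688)*(44726 + (-4 - 4*(-13))) = -293*(44726 + (-4 + 52)) = -293*(44726 + 48) = -293*44774 = -13118782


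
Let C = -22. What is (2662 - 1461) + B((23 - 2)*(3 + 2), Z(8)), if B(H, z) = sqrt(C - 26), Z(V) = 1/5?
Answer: 1201 + 4*I*sqrt(3) ≈ 1201.0 + 6.9282*I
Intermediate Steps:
Z(V) = 1/5
B(H, z) = 4*I*sqrt(3) (B(H, z) = sqrt(-22 - 26) = sqrt(-48) = 4*I*sqrt(3))
(2662 - 1461) + B((23 - 2)*(3 + 2), Z(8)) = (2662 - 1461) + 4*I*sqrt(3) = 1201 + 4*I*sqrt(3)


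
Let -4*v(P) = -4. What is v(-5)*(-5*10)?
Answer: -50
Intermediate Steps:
v(P) = 1 (v(P) = -1/4*(-4) = 1)
v(-5)*(-5*10) = 1*(-5*10) = 1*(-50) = -50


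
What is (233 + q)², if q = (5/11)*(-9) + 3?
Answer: 6507601/121 ≈ 53782.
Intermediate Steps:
q = -12/11 (q = (5*(1/11))*(-9) + 3 = (5/11)*(-9) + 3 = -45/11 + 3 = -12/11 ≈ -1.0909)
(233 + q)² = (233 - 12/11)² = (2551/11)² = 6507601/121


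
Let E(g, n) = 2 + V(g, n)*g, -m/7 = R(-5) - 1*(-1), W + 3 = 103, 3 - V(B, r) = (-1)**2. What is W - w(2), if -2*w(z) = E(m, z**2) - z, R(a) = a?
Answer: 128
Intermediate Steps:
V(B, r) = 2 (V(B, r) = 3 - 1*(-1)**2 = 3 - 1*1 = 3 - 1 = 2)
W = 100 (W = -3 + 103 = 100)
m = 28 (m = -7*(-5 - 1*(-1)) = -7*(-5 + 1) = -7*(-4) = 28)
E(g, n) = 2 + 2*g
w(z) = -29 + z/2 (w(z) = -((2 + 2*28) - z)/2 = -((2 + 56) - z)/2 = -(58 - z)/2 = -29 + z/2)
W - w(2) = 100 - (-29 + (1/2)*2) = 100 - (-29 + 1) = 100 - 1*(-28) = 100 + 28 = 128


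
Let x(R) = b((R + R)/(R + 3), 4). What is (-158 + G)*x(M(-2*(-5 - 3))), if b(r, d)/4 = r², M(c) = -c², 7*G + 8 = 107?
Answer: -1055916032/448063 ≈ -2356.6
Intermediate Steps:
G = 99/7 (G = -8/7 + (⅐)*107 = -8/7 + 107/7 = 99/7 ≈ 14.143)
b(r, d) = 4*r²
x(R) = 16*R²/(3 + R)² (x(R) = 4*((R + R)/(R + 3))² = 4*((2*R)/(3 + R))² = 4*(2*R/(3 + R))² = 4*(4*R²/(3 + R)²) = 16*R²/(3 + R)²)
(-158 + G)*x(M(-2*(-5 - 3))) = (-158 + 99/7)*(16*(-(-2*(-5 - 3))²)²/(3 - (-2*(-5 - 3))²)²) = -16112*(-(-2*(-8))²)²/(7*(3 - (-2*(-8))²)²) = -16112*(-1*16²)²/(7*(3 - 1*16²)²) = -16112*(-1*256)²/(7*(3 - 1*256)²) = -16112*(-256)²/(7*(3 - 256)²) = -16112*65536/(7*(-253)²) = -16112*65536/(7*64009) = -1007/7*1048576/64009 = -1055916032/448063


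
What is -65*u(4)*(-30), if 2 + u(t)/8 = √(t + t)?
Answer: -31200 + 31200*√2 ≈ 12923.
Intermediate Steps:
u(t) = -16 + 8*√2*√t (u(t) = -16 + 8*√(t + t) = -16 + 8*√(2*t) = -16 + 8*(√2*√t) = -16 + 8*√2*√t)
-65*u(4)*(-30) = -65*(-16 + 8*√2*√4)*(-30) = -65*(-16 + 8*√2*2)*(-30) = -65*(-16 + 16*√2)*(-30) = (1040 - 1040*√2)*(-30) = -31200 + 31200*√2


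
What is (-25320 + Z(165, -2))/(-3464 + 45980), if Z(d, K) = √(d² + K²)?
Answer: -2110/3543 + √27229/42516 ≈ -0.59166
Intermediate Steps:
Z(d, K) = √(K² + d²)
(-25320 + Z(165, -2))/(-3464 + 45980) = (-25320 + √((-2)² + 165²))/(-3464 + 45980) = (-25320 + √(4 + 27225))/42516 = (-25320 + √27229)*(1/42516) = -2110/3543 + √27229/42516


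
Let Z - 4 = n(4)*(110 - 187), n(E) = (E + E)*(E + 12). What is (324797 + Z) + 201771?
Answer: 516716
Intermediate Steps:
n(E) = 2*E*(12 + E) (n(E) = (2*E)*(12 + E) = 2*E*(12 + E))
Z = -9852 (Z = 4 + (2*4*(12 + 4))*(110 - 187) = 4 + (2*4*16)*(-77) = 4 + 128*(-77) = 4 - 9856 = -9852)
(324797 + Z) + 201771 = (324797 - 9852) + 201771 = 314945 + 201771 = 516716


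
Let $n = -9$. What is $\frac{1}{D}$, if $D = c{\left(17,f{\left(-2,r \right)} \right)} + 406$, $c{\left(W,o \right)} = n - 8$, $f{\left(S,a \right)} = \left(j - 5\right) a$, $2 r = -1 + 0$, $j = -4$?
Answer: $\frac{1}{389} \approx 0.0025707$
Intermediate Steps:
$r = - \frac{1}{2}$ ($r = \frac{-1 + 0}{2} = \frac{1}{2} \left(-1\right) = - \frac{1}{2} \approx -0.5$)
$f{\left(S,a \right)} = - 9 a$ ($f{\left(S,a \right)} = \left(-4 - 5\right) a = - 9 a$)
$c{\left(W,o \right)} = -17$ ($c{\left(W,o \right)} = -9 - 8 = -17$)
$D = 389$ ($D = -17 + 406 = 389$)
$\frac{1}{D} = \frac{1}{389}$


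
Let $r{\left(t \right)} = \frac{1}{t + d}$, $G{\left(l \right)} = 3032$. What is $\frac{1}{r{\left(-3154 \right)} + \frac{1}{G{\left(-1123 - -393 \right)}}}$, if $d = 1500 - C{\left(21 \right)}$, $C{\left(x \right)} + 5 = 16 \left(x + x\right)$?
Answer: $- \frac{7037272}{711} \approx -9897.7$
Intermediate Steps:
$C{\left(x \right)} = -5 + 32 x$ ($C{\left(x \right)} = -5 + 16 \left(x + x\right) = -5 + 16 \cdot 2 x = -5 + 32 x$)
$d = 833$ ($d = 1500 - \left(-5 + 32 \cdot 21\right) = 1500 - \left(-5 + 672\right) = 1500 - 667 = 833$)
$r{\left(t \right)} = \frac{1}{833 + t}$ ($r{\left(t \right)} = \frac{1}{t + 833} = \frac{1}{833 + t}$)
$\frac{1}{r{\left(-3154 \right)} + \frac{1}{G{\left(-1123 - -393 \right)}}} = \frac{1}{\frac{1}{833 - 3154} + \frac{1}{3032}} = \frac{1}{\frac{1}{-2321} + \frac{1}{3032}} = \frac{1}{- \frac{1}{2321} + \frac{1}{3032}} = \frac{1}{- \frac{711}{7037272}} = - \frac{7037272}{711}$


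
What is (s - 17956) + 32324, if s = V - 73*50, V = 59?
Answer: 10777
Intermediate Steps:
s = -3591 (s = 59 - 73*50 = 59 - 3650 = -3591)
(s - 17956) + 32324 = (-3591 - 17956) + 32324 = -21547 + 32324 = 10777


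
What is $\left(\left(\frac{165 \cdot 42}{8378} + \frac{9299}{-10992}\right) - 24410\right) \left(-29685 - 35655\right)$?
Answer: $\frac{6120023338153395}{3837124} \approx 1.5949 \cdot 10^{9}$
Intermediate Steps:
$\left(\left(\frac{165 \cdot 42}{8378} + \frac{9299}{-10992}\right) - 24410\right) \left(-29685 - 35655\right) = \left(\left(6930 \cdot \frac{1}{8378} + 9299 \left(- \frac{1}{10992}\right)\right) - 24410\right) \left(-65340\right) = \left(\left(\frac{3465}{4189} - \frac{9299}{10992}\right) - 24410\right) \left(-65340\right) = \left(- \frac{866231}{46045488} - 24410\right) \left(-65340\right) = \left(- \frac{1123971228311}{46045488}\right) \left(-65340\right) = \frac{6120023338153395}{3837124}$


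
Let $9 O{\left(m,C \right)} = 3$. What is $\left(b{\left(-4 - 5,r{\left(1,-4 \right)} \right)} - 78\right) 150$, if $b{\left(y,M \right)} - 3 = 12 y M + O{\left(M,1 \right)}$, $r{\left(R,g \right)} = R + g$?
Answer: $37400$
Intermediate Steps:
$O{\left(m,C \right)} = \frac{1}{3}$ ($O{\left(m,C \right)} = \frac{1}{9} \cdot 3 = \frac{1}{3}$)
$b{\left(y,M \right)} = \frac{10}{3} + 12 M y$ ($b{\left(y,M \right)} = 3 + \left(12 y M + \frac{1}{3}\right) = 3 + \left(12 M y + \frac{1}{3}\right) = 3 + \left(\frac{1}{3} + 12 M y\right) = \frac{10}{3} + 12 M y$)
$\left(b{\left(-4 - 5,r{\left(1,-4 \right)} \right)} - 78\right) 150 = \left(\left(\frac{10}{3} + 12 \left(1 - 4\right) \left(-4 - 5\right)\right) - 78\right) 150 = \left(\left(\frac{10}{3} + 12 \left(-3\right) \left(-4 - 5\right)\right) - 78\right) 150 = \left(\left(\frac{10}{3} + 12 \left(-3\right) \left(-9\right)\right) - 78\right) 150 = \left(\left(\frac{10}{3} + 324\right) - 78\right) 150 = \left(\frac{982}{3} - 78\right) 150 = \frac{748}{3} \cdot 150 = 37400$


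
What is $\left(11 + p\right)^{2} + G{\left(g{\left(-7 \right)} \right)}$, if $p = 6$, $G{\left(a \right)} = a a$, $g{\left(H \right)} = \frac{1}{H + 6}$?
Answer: $290$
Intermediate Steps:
$g{\left(H \right)} = \frac{1}{6 + H}$
$G{\left(a \right)} = a^{2}$
$\left(11 + p\right)^{2} + G{\left(g{\left(-7 \right)} \right)} = \left(11 + 6\right)^{2} + \left(\frac{1}{6 - 7}\right)^{2} = 17^{2} + \left(\frac{1}{-1}\right)^{2} = 289 + \left(-1\right)^{2} = 289 + 1 = 290$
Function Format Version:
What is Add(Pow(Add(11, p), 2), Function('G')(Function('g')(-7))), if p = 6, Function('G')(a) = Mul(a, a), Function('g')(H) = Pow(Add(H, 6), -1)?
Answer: 290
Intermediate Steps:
Function('g')(H) = Pow(Add(6, H), -1)
Function('G')(a) = Pow(a, 2)
Add(Pow(Add(11, p), 2), Function('G')(Function('g')(-7))) = Add(Pow(Add(11, 6), 2), Pow(Pow(Add(6, -7), -1), 2)) = Add(Pow(17, 2), Pow(Pow(-1, -1), 2)) = Add(289, Pow(-1, 2)) = Add(289, 1) = 290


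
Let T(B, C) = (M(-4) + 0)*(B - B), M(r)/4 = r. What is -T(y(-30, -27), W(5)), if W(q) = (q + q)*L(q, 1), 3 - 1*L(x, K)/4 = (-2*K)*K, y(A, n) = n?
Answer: 0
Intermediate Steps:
M(r) = 4*r
L(x, K) = 12 + 8*K² (L(x, K) = 12 - 4*(-2*K)*K = 12 - (-8)*K² = 12 + 8*K²)
W(q) = 40*q (W(q) = (q + q)*(12 + 8*1²) = (2*q)*(12 + 8*1) = (2*q)*(12 + 8) = (2*q)*20 = 40*q)
T(B, C) = 0 (T(B, C) = (4*(-4) + 0)*(B - B) = (-16 + 0)*0 = -16*0 = 0)
-T(y(-30, -27), W(5)) = -1*0 = 0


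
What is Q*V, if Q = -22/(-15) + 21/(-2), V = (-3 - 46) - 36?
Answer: 4607/6 ≈ 767.83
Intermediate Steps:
V = -85 (V = -49 - 36 = -85)
Q = -271/30 (Q = -22*(-1/15) + 21*(-1/2) = 22/15 - 21/2 = -271/30 ≈ -9.0333)
Q*V = -271/30*(-85) = 4607/6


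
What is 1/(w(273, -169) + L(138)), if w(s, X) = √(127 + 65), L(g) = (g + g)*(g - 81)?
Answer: 1311/20624636 - √3/30936954 ≈ 6.3509e-5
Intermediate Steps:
L(g) = 2*g*(-81 + g) (L(g) = (2*g)*(-81 + g) = 2*g*(-81 + g))
w(s, X) = 8*√3 (w(s, X) = √192 = 8*√3)
1/(w(273, -169) + L(138)) = 1/(8*√3 + 2*138*(-81 + 138)) = 1/(8*√3 + 2*138*57) = 1/(8*√3 + 15732) = 1/(15732 + 8*√3)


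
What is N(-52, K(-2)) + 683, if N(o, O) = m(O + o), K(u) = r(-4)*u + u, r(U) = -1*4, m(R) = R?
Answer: 637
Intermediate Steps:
r(U) = -4
K(u) = -3*u (K(u) = -4*u + u = -3*u)
N(o, O) = O + o
N(-52, K(-2)) + 683 = (-3*(-2) - 52) + 683 = (6 - 52) + 683 = -46 + 683 = 637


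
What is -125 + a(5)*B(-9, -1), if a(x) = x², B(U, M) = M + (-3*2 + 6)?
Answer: -150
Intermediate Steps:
B(U, M) = M (B(U, M) = M + (-6 + 6) = M + 0 = M)
-125 + a(5)*B(-9, -1) = -125 + 5²*(-1) = -125 + 25*(-1) = -125 - 25 = -150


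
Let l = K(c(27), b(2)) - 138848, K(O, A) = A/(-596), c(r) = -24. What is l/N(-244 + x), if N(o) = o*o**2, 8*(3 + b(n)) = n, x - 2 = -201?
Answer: 331013621/207260923888 ≈ 0.0015971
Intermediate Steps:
x = -199 (x = 2 - 201 = -199)
b(n) = -3 + n/8
N(o) = o**3
K(O, A) = -A/596 (K(O, A) = A*(-1/596) = -A/596)
l = -331013621/2384 (l = -(-3 + (1/8)*2)/596 - 138848 = -(-3 + 1/4)/596 - 138848 = -1/596*(-11/4) - 138848 = 11/2384 - 138848 = -331013621/2384 ≈ -1.3885e+5)
l/N(-244 + x) = -331013621/(2384*(-244 - 199)**3) = -331013621/(2384*((-443)**3)) = -331013621/2384/(-86938307) = -331013621/2384*(-1/86938307) = 331013621/207260923888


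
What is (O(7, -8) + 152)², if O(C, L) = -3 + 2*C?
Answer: 26569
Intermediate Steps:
(O(7, -8) + 152)² = ((-3 + 2*7) + 152)² = ((-3 + 14) + 152)² = (11 + 152)² = 163² = 26569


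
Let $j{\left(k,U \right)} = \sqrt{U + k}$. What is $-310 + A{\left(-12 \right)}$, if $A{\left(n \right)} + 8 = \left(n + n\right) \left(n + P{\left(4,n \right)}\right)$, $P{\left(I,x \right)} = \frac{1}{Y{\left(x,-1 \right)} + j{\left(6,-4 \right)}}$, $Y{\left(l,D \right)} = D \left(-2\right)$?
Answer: $-54 + 12 \sqrt{2} \approx -37.029$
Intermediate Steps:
$Y{\left(l,D \right)} = - 2 D$
$P{\left(I,x \right)} = \frac{1}{2 + \sqrt{2}}$ ($P{\left(I,x \right)} = \frac{1}{\left(-2\right) \left(-1\right) + \sqrt{-4 + 6}} = \frac{1}{2 + \sqrt{2}}$)
$A{\left(n \right)} = -8 + 2 n \left(1 + n - \frac{\sqrt{2}}{2}\right)$ ($A{\left(n \right)} = -8 + \left(n + n\right) \left(n + \left(1 - \frac{\sqrt{2}}{2}\right)\right) = -8 + 2 n \left(1 + n - \frac{\sqrt{2}}{2}\right)$)
$-310 + A{\left(-12 \right)} = -310 + \left(-8 + 2 \left(-12\right) + 2 \left(-12\right)^{2} - - 12 \sqrt{2}\right) = -310 + \left(-8 - 24 + 2 \cdot 144 + 12 \sqrt{2}\right) = -310 + \left(-8 - 24 + 288 + 12 \sqrt{2}\right) = -310 + \left(256 + 12 \sqrt{2}\right) = -54 + 12 \sqrt{2}$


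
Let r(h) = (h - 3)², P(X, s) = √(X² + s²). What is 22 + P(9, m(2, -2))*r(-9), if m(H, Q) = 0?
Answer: 1318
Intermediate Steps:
r(h) = (-3 + h)²
22 + P(9, m(2, -2))*r(-9) = 22 + √(9² + 0²)*(-3 - 9)² = 22 + √(81 + 0)*(-12)² = 22 + √81*144 = 22 + 9*144 = 22 + 1296 = 1318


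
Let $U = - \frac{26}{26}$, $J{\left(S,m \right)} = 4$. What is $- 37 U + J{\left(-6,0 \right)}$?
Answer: $41$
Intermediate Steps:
$U = -1$ ($U = \left(-26\right) \frac{1}{26} = -1$)
$- 37 U + J{\left(-6,0 \right)} = \left(-37\right) \left(-1\right) + 4 = 37 + 4 = 41$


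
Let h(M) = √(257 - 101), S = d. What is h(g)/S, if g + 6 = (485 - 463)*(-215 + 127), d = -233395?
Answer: -2*√39/233395 ≈ -5.3514e-5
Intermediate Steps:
S = -233395
g = -1942 (g = -6 + (485 - 463)*(-215 + 127) = -6 + 22*(-88) = -6 - 1936 = -1942)
h(M) = 2*√39 (h(M) = √156 = 2*√39)
h(g)/S = (2*√39)/(-233395) = (2*√39)*(-1/233395) = -2*√39/233395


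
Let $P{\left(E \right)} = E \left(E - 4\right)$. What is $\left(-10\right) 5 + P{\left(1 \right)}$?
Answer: $-53$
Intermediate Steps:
$P{\left(E \right)} = E \left(-4 + E\right)$
$\left(-10\right) 5 + P{\left(1 \right)} = \left(-10\right) 5 + 1 \left(-4 + 1\right) = -50 + 1 \left(-3\right) = -50 - 3 = -53$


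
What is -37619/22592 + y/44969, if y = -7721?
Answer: -1866121643/1015939648 ≈ -1.8368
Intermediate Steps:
-37619/22592 + y/44969 = -37619/22592 - 7721/44969 = -1866121643/1015939648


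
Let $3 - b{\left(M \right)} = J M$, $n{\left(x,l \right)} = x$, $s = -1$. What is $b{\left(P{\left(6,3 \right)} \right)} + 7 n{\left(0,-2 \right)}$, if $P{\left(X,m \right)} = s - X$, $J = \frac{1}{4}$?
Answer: $\frac{19}{4} \approx 4.75$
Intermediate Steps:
$J = \frac{1}{4} \approx 0.25$
$P{\left(X,m \right)} = -1 - X$
$b{\left(M \right)} = 3 - \frac{M}{4}$
$b{\left(P{\left(6,3 \right)} \right)} + 7 n{\left(0,-2 \right)} = \left(3 - \frac{-1 - 6}{4}\right) + 7 \cdot 0 = \left(3 - \frac{-1 - 6}{4}\right) + 0 = \left(3 - - \frac{7}{4}\right) + 0 = \left(3 + \frac{7}{4}\right) + 0 = \frac{19}{4} + 0 = \frac{19}{4}$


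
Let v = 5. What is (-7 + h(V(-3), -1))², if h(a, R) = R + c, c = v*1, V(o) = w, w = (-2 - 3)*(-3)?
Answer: 9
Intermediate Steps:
w = 15 (w = -5*(-3) = 15)
V(o) = 15
c = 5 (c = 5*1 = 5)
h(a, R) = 5 + R (h(a, R) = R + 5 = 5 + R)
(-7 + h(V(-3), -1))² = (-7 + (5 - 1))² = (-7 + 4)² = (-3)² = 9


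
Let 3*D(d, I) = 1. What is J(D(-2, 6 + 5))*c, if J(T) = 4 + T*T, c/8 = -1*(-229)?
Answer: 67784/9 ≈ 7531.6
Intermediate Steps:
D(d, I) = 1/3 (D(d, I) = (1/3)*1 = 1/3)
c = 1832 (c = 8*(-1*(-229)) = 8*229 = 1832)
J(T) = 4 + T**2
J(D(-2, 6 + 5))*c = (4 + (1/3)**2)*1832 = (4 + 1/9)*1832 = (37/9)*1832 = 67784/9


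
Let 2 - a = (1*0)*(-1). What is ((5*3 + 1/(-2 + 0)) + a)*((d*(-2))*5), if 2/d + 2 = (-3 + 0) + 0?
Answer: 66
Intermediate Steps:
d = -⅖ (d = 2/(-2 + ((-3 + 0) + 0)) = 2/(-2 + (-3 + 0)) = 2/(-2 - 3) = 2/(-5) = 2*(-⅕) = -⅖ ≈ -0.40000)
a = 2 (a = 2 - 1*0*(-1) = 2 - 0*(-1) = 2 - 1*0 = 2 + 0 = 2)
((5*3 + 1/(-2 + 0)) + a)*((d*(-2))*5) = ((5*3 + 1/(-2 + 0)) + 2)*(-⅖*(-2)*5) = ((15 + 1/(-2)) + 2)*((⅘)*5) = ((15 - ½) + 2)*4 = (29/2 + 2)*4 = (33/2)*4 = 66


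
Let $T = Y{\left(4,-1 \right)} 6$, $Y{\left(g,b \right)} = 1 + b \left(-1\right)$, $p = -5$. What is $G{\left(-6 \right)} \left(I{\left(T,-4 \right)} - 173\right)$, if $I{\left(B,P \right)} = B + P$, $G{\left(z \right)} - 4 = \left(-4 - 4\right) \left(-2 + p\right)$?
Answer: $-9900$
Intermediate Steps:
$Y{\left(g,b \right)} = 1 - b$
$G{\left(z \right)} = 60$ ($G{\left(z \right)} = 4 + \left(-4 - 4\right) \left(-2 - 5\right) = 4 - -56 = 4 + 56 = 60$)
$T = 12$ ($T = \left(1 - -1\right) 6 = \left(1 + 1\right) 6 = 2 \cdot 6 = 12$)
$G{\left(-6 \right)} \left(I{\left(T,-4 \right)} - 173\right) = 60 \left(\left(12 - 4\right) - 173\right) = 60 \left(8 - 173\right) = 60 \left(-165\right) = -9900$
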